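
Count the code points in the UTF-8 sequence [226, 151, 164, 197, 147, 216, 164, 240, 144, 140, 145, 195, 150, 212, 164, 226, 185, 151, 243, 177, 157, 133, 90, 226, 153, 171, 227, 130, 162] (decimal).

11

Byte at offset 0: 0xE2 = 11100010 → 3-byte char (#1). Advance 3.
Byte at offset 3: 0xC5 = 11000101 → 2-byte char (#2). Advance 2.
Byte at offset 5: 0xD8 = 11011000 → 2-byte char (#3). Advance 2.
Byte at offset 7: 0xF0 = 11110000 → 4-byte char (#4). Advance 4.
Byte at offset 11: 0xC3 = 11000011 → 2-byte char (#5). Advance 2.
Byte at offset 13: 0xD4 = 11010100 → 2-byte char (#6). Advance 2.
Byte at offset 15: 0xE2 = 11100010 → 3-byte char (#7). Advance 3.
Byte at offset 18: 0xF3 = 11110011 → 4-byte char (#8). Advance 4.
Byte at offset 22: 0x5A = 01011010 → 1-byte char (#9). Advance 1.
Byte at offset 23: 0xE2 = 11100010 → 3-byte char (#10). Advance 3.
Byte at offset 26: 0xE3 = 11100011 → 3-byte char (#11). Advance 3.
Reached end at offset 29 after 11 code points.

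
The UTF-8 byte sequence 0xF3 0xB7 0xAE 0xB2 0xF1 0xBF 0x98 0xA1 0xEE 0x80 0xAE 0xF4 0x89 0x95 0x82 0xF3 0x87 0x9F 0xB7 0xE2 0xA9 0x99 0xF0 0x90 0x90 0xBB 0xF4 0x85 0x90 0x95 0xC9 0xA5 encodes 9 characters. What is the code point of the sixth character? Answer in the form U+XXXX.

U+2A59

Offset 0: leading byte 0xF3 = 11110011 → 4-byte char #1 = F3 B7 AE B2.
Offset 4: leading byte 0xF1 = 11110001 → 4-byte char #2 = F1 BF 98 A1.
Offset 8: leading byte 0xEE = 11101110 → 3-byte char #3 = EE 80 AE.
Offset 11: leading byte 0xF4 = 11110100 → 4-byte char #4 = F4 89 95 82.
Offset 15: leading byte 0xF3 = 11110011 → 4-byte char #5 = F3 87 9F B7.
Offset 19: leading byte 0xE2 = 11100010 → 3-byte char #6 = E2 A9 99.
Leading byte 0xE2 = 11100010 matches 1110xxxx → 3-byte sequence.
Byte 1: 0xE2 = 11100010, payload 0010 (4 bits).
Byte 2: 0xA9 = 10101001 (10xxxxxx ✓), payload 101001.
Byte 3: 0x99 = 10011001 (10xxxxxx ✓), payload 011001.
Concatenate: 0010101001011001 = 0x2A59 (16 bits → U+2A59).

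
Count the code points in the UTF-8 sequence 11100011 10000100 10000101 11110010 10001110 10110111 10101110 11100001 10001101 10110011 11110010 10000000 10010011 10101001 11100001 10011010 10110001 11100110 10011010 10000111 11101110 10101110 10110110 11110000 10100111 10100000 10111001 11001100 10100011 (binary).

9

Byte at offset 0: 0xE3 = 11100011 → 3-byte char (#1). Advance 3.
Byte at offset 3: 0xF2 = 11110010 → 4-byte char (#2). Advance 4.
Byte at offset 7: 0xE1 = 11100001 → 3-byte char (#3). Advance 3.
Byte at offset 10: 0xF2 = 11110010 → 4-byte char (#4). Advance 4.
Byte at offset 14: 0xE1 = 11100001 → 3-byte char (#5). Advance 3.
Byte at offset 17: 0xE6 = 11100110 → 3-byte char (#6). Advance 3.
Byte at offset 20: 0xEE = 11101110 → 3-byte char (#7). Advance 3.
Byte at offset 23: 0xF0 = 11110000 → 4-byte char (#8). Advance 4.
Byte at offset 27: 0xCC = 11001100 → 2-byte char (#9). Advance 2.
Reached end at offset 29 after 9 code points.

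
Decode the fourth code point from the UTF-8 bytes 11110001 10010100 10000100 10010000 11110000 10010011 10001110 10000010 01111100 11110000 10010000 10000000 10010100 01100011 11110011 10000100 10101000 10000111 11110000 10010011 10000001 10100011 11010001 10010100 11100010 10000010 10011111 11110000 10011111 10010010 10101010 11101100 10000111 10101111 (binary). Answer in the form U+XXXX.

Offset 0: leading byte 0xF1 = 11110001 → 4-byte char #1 = F1 94 84 90.
Offset 4: leading byte 0xF0 = 11110000 → 4-byte char #2 = F0 93 8E 82.
Offset 8: leading byte 0x7C = 01111100 → 1-byte char #3 = 7C.
Offset 9: leading byte 0xF0 = 11110000 → 4-byte char #4 = F0 90 80 94.
Leading byte 0xF0 = 11110000 matches 11110xxx → 4-byte sequence.
Byte 1: 0xF0 = 11110000, payload 000 (3 bits).
Byte 2: 0x90 = 10010000 (10xxxxxx ✓), payload 010000.
Byte 3: 0x80 = 10000000 (10xxxxxx ✓), payload 000000.
Byte 4: 0x94 = 10010100 (10xxxxxx ✓), payload 010100.
Concatenate: 000010000000000010100 = 0x10014 (21 bits → U+10014).

U+10014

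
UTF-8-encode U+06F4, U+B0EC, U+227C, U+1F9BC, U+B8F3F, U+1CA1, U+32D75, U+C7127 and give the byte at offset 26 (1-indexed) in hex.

0x84

1-indexed offset 26 is 0-indexed offset 25.
U+06F4 → 2-byte form DB B4 at offsets 0–1.
U+B0EC → 3-byte form EB 83 AC at offsets 2–4.
U+227C → 3-byte form E2 89 BC at offsets 5–7.
U+1F9BC → 4-byte form F0 9F A6 BC at offsets 8–11.
U+B8F3F → 4-byte form F2 B8 BC BF at offsets 12–15.
U+1CA1 → 3-byte form E1 B2 A1 at offsets 16–18.
U+32D75 → 4-byte form F0 B2 B5 B5 at offsets 19–22.
U+C7127 → 4-byte form F3 87 84 A7 at offsets 23–26.
Offset 25 falls in char 8's range; it's byte 3 of F3 87 84 A7 = 0x84.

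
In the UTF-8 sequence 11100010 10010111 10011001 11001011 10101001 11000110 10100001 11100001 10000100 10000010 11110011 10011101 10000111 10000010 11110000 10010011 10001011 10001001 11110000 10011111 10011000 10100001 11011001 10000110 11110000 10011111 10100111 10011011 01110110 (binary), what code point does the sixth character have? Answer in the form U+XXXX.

Offset 0: leading byte 0xE2 = 11100010 → 3-byte char #1 = E2 97 99.
Offset 3: leading byte 0xCB = 11001011 → 2-byte char #2 = CB A9.
Offset 5: leading byte 0xC6 = 11000110 → 2-byte char #3 = C6 A1.
Offset 7: leading byte 0xE1 = 11100001 → 3-byte char #4 = E1 84 82.
Offset 10: leading byte 0xF3 = 11110011 → 4-byte char #5 = F3 9D 87 82.
Offset 14: leading byte 0xF0 = 11110000 → 4-byte char #6 = F0 93 8B 89.
Leading byte 0xF0 = 11110000 matches 11110xxx → 4-byte sequence.
Byte 1: 0xF0 = 11110000, payload 000 (3 bits).
Byte 2: 0x93 = 10010011 (10xxxxxx ✓), payload 010011.
Byte 3: 0x8B = 10001011 (10xxxxxx ✓), payload 001011.
Byte 4: 0x89 = 10001001 (10xxxxxx ✓), payload 001001.
Concatenate: 000010011001011001001 = 0x132C9 (21 bits → U+132C9).

U+132C9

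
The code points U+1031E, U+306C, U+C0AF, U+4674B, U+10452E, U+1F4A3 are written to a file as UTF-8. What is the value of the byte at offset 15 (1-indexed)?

0xF4

1-indexed offset 15 is 0-indexed offset 14.
U+1031E → 4-byte form F0 90 8C 9E at offsets 0–3.
U+306C → 3-byte form E3 81 AC at offsets 4–6.
U+C0AF → 3-byte form EC 82 AF at offsets 7–9.
U+4674B → 4-byte form F1 86 9D 8B at offsets 10–13.
U+10452E → 4-byte form F4 84 94 AE at offsets 14–17.
Offset 14 falls in char 5's range; it's byte 1 of F4 84 94 AE = 0xF4.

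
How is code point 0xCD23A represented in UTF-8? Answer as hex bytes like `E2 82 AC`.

U+CD23A = 0xCD23A = 840250 decimal. In range U+10000–U+10FFFF → 4-byte form: 11110xxx 10xxxxxx 10xxxxxx 10xxxxxx.
Binary (21 bits): 011001101001000111010.
Split 3+6+6+6: 011 | 001101 | 001000 | 111010.
Byte 1: 11110011 = 0xF3.
Byte 2: 10001101 = 0x8D.
Byte 3: 10001000 = 0x88.
Byte 4: 10111010 = 0xBA.

F3 8D 88 BA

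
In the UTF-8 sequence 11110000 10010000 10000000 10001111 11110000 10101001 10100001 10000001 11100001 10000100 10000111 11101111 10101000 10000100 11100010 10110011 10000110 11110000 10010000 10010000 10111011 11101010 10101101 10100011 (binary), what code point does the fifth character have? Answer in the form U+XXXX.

U+2CC6

Offset 0: leading byte 0xF0 = 11110000 → 4-byte char #1 = F0 90 80 8F.
Offset 4: leading byte 0xF0 = 11110000 → 4-byte char #2 = F0 A9 A1 81.
Offset 8: leading byte 0xE1 = 11100001 → 3-byte char #3 = E1 84 87.
Offset 11: leading byte 0xEF = 11101111 → 3-byte char #4 = EF A8 84.
Offset 14: leading byte 0xE2 = 11100010 → 3-byte char #5 = E2 B3 86.
Leading byte 0xE2 = 11100010 matches 1110xxxx → 3-byte sequence.
Byte 1: 0xE2 = 11100010, payload 0010 (4 bits).
Byte 2: 0xB3 = 10110011 (10xxxxxx ✓), payload 110011.
Byte 3: 0x86 = 10000110 (10xxxxxx ✓), payload 000110.
Concatenate: 0010110011000110 = 0x2CC6 (16 bits → U+2CC6).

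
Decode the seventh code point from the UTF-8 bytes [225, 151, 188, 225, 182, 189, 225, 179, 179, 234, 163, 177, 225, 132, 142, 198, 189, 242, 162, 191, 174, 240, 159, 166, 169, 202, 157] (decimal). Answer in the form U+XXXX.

Offset 0: leading byte 0xE1 = 11100001 → 3-byte char #1 = E1 97 BC.
Offset 3: leading byte 0xE1 = 11100001 → 3-byte char #2 = E1 B6 BD.
Offset 6: leading byte 0xE1 = 11100001 → 3-byte char #3 = E1 B3 B3.
Offset 9: leading byte 0xEA = 11101010 → 3-byte char #4 = EA A3 B1.
Offset 12: leading byte 0xE1 = 11100001 → 3-byte char #5 = E1 84 8E.
Offset 15: leading byte 0xC6 = 11000110 → 2-byte char #6 = C6 BD.
Offset 17: leading byte 0xF2 = 11110010 → 4-byte char #7 = F2 A2 BF AE.
Leading byte 0xF2 = 11110010 matches 11110xxx → 4-byte sequence.
Byte 1: 0xF2 = 11110010, payload 010 (3 bits).
Byte 2: 0xA2 = 10100010 (10xxxxxx ✓), payload 100010.
Byte 3: 0xBF = 10111111 (10xxxxxx ✓), payload 111111.
Byte 4: 0xAE = 10101110 (10xxxxxx ✓), payload 101110.
Concatenate: 010100010111111101110 = 0xA2FEE (21 bits → U+A2FEE).

U+A2FEE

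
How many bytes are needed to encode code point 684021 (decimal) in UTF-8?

4

U+A6FF5 = 0xA6FF5. UTF-8 uses 1 byte below 0x80, 2 below 0x800, 3 below 0x10000, 4 up to 0x10FFFF. 0xA6FF5 is in U+10000–U+10FFFF → 4 bytes.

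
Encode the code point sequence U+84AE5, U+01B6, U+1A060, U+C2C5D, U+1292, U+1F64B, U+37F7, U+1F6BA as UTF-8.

U+84AE5: 4-byte form → F2 84 AB A5.
U+01B6: 2-byte form → C6 B6.
U+1A060: 4-byte form → F0 9A 81 A0.
U+C2C5D: 4-byte form → F3 82 B1 9D.
U+1292: 3-byte form → E1 8A 92.
U+1F64B: 4-byte form → F0 9F 99 8B.
U+37F7: 3-byte form → E3 9F B7.
U+1F6BA: 4-byte form → F0 9F 9A BA.
Concatenated (28 bytes): F2 84 AB A5 C6 B6 F0 9A 81 A0 F3 82 B1 9D E1 8A 92 F0 9F 99 8B E3 9F B7 F0 9F 9A BA.

F2 84 AB A5 C6 B6 F0 9A 81 A0 F3 82 B1 9D E1 8A 92 F0 9F 99 8B E3 9F B7 F0 9F 9A BA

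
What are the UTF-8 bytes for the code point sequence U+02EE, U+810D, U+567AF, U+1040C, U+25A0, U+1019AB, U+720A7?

U+02EE: 2-byte form → CB AE.
U+810D: 3-byte form → E8 84 8D.
U+567AF: 4-byte form → F1 96 9E AF.
U+1040C: 4-byte form → F0 90 90 8C.
U+25A0: 3-byte form → E2 96 A0.
U+1019AB: 4-byte form → F4 81 A6 AB.
U+720A7: 4-byte form → F1 B2 82 A7.
Concatenated (24 bytes): CB AE E8 84 8D F1 96 9E AF F0 90 90 8C E2 96 A0 F4 81 A6 AB F1 B2 82 A7.

CB AE E8 84 8D F1 96 9E AF F0 90 90 8C E2 96 A0 F4 81 A6 AB F1 B2 82 A7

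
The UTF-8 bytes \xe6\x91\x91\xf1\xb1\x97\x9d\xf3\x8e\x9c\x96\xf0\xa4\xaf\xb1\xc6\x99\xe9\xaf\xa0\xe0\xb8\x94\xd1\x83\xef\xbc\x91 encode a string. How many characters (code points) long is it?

Byte at offset 0: 0xE6 = 11100110 → 3-byte char (#1). Advance 3.
Byte at offset 3: 0xF1 = 11110001 → 4-byte char (#2). Advance 4.
Byte at offset 7: 0xF3 = 11110011 → 4-byte char (#3). Advance 4.
Byte at offset 11: 0xF0 = 11110000 → 4-byte char (#4). Advance 4.
Byte at offset 15: 0xC6 = 11000110 → 2-byte char (#5). Advance 2.
Byte at offset 17: 0xE9 = 11101001 → 3-byte char (#6). Advance 3.
Byte at offset 20: 0xE0 = 11100000 → 3-byte char (#7). Advance 3.
Byte at offset 23: 0xD1 = 11010001 → 2-byte char (#8). Advance 2.
Byte at offset 25: 0xEF = 11101111 → 3-byte char (#9). Advance 3.
Reached end at offset 28 after 9 code points.

9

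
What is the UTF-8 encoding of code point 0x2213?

U+2213 = 0x2213 = 8723 decimal. In range U+0800–U+FFFF → 3-byte form: 1110xxxx 10xxxxxx 10xxxxxx.
Binary (16 bits): 0010001000010011.
Split 4+6+6: 0010 | 001000 | 010011.
Byte 1: 11100010 = 0xE2.
Byte 2: 10001000 = 0x88.
Byte 3: 10010011 = 0x93.

E2 88 93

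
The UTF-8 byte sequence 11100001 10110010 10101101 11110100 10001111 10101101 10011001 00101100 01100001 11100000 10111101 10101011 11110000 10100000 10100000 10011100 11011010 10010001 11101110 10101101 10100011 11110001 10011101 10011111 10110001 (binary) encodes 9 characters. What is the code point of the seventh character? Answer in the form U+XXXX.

Offset 0: leading byte 0xE1 = 11100001 → 3-byte char #1 = E1 B2 AD.
Offset 3: leading byte 0xF4 = 11110100 → 4-byte char #2 = F4 8F AD 99.
Offset 7: leading byte 0x2C = 00101100 → 1-byte char #3 = 2C.
Offset 8: leading byte 0x61 = 01100001 → 1-byte char #4 = 61.
Offset 9: leading byte 0xE0 = 11100000 → 3-byte char #5 = E0 BD AB.
Offset 12: leading byte 0xF0 = 11110000 → 4-byte char #6 = F0 A0 A0 9C.
Offset 16: leading byte 0xDA = 11011010 → 2-byte char #7 = DA 91.
Leading byte 0xDA = 11011010 matches 110xxxxx → 2-byte sequence.
Byte 1: 0xDA = 11011010, payload 11010 (5 bits).
Byte 2: 0x91 = 10010001 (10xxxxxx ✓), payload 010001.
Concatenate: 11010010001 = 0x691 (11 bits → U+0691).

U+0691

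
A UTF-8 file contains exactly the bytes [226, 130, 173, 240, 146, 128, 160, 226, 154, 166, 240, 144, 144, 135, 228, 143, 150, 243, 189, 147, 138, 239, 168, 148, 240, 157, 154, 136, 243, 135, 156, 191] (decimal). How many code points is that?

Byte at offset 0: 0xE2 = 11100010 → 3-byte char (#1). Advance 3.
Byte at offset 3: 0xF0 = 11110000 → 4-byte char (#2). Advance 4.
Byte at offset 7: 0xE2 = 11100010 → 3-byte char (#3). Advance 3.
Byte at offset 10: 0xF0 = 11110000 → 4-byte char (#4). Advance 4.
Byte at offset 14: 0xE4 = 11100100 → 3-byte char (#5). Advance 3.
Byte at offset 17: 0xF3 = 11110011 → 4-byte char (#6). Advance 4.
Byte at offset 21: 0xEF = 11101111 → 3-byte char (#7). Advance 3.
Byte at offset 24: 0xF0 = 11110000 → 4-byte char (#8). Advance 4.
Byte at offset 28: 0xF3 = 11110011 → 4-byte char (#9). Advance 4.
Reached end at offset 32 after 9 code points.

9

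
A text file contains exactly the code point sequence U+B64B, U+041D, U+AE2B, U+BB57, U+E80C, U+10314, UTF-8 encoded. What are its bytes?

EB 99 8B D0 9D EA B8 AB EB AD 97 EE A0 8C F0 90 8C 94

U+B64B: 3-byte form → EB 99 8B.
U+041D: 2-byte form → D0 9D.
U+AE2B: 3-byte form → EA B8 AB.
U+BB57: 3-byte form → EB AD 97.
U+E80C: 3-byte form → EE A0 8C.
U+10314: 4-byte form → F0 90 8C 94.
Concatenated (18 bytes): EB 99 8B D0 9D EA B8 AB EB AD 97 EE A0 8C F0 90 8C 94.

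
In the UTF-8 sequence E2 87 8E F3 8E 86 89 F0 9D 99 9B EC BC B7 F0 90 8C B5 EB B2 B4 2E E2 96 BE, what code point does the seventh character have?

Offset 0: leading byte 0xE2 = 11100010 → 3-byte char #1 = E2 87 8E.
Offset 3: leading byte 0xF3 = 11110011 → 4-byte char #2 = F3 8E 86 89.
Offset 7: leading byte 0xF0 = 11110000 → 4-byte char #3 = F0 9D 99 9B.
Offset 11: leading byte 0xEC = 11101100 → 3-byte char #4 = EC BC B7.
Offset 14: leading byte 0xF0 = 11110000 → 4-byte char #5 = F0 90 8C B5.
Offset 18: leading byte 0xEB = 11101011 → 3-byte char #6 = EB B2 B4.
Offset 21: leading byte 0x2E = 00101110 → 1-byte char #7 = 2E.
Leading byte 0x2E = 00101110 matches 0xxxxxxx → 1-byte sequence.
Byte 1: 0x2E = 00101110, payload 0101110 (7 bits).
Concatenate: 0101110 = 0x2E (7 bits → U+002E).

U+002E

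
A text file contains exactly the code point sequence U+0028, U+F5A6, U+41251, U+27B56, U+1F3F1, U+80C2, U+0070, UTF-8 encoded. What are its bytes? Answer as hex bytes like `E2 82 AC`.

28 EF 96 A6 F1 81 89 91 F0 A7 AD 96 F0 9F 8F B1 E8 83 82 70

U+0028: 1-byte form → 28.
U+F5A6: 3-byte form → EF 96 A6.
U+41251: 4-byte form → F1 81 89 91.
U+27B56: 4-byte form → F0 A7 AD 96.
U+1F3F1: 4-byte form → F0 9F 8F B1.
U+80C2: 3-byte form → E8 83 82.
U+0070: 1-byte form → 70.
Concatenated (20 bytes): 28 EF 96 A6 F1 81 89 91 F0 A7 AD 96 F0 9F 8F B1 E8 83 82 70.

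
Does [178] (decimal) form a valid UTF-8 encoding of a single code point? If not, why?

invalid (continuation byte with no leading byte)

Byte 0xB2 = 10110010 has the form 10xxxxxx — a continuation byte — but there is no preceding leading byte.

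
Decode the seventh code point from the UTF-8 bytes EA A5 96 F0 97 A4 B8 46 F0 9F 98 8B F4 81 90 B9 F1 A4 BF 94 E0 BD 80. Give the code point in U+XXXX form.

U+0F40

Offset 0: leading byte 0xEA = 11101010 → 3-byte char #1 = EA A5 96.
Offset 3: leading byte 0xF0 = 11110000 → 4-byte char #2 = F0 97 A4 B8.
Offset 7: leading byte 0x46 = 01000110 → 1-byte char #3 = 46.
Offset 8: leading byte 0xF0 = 11110000 → 4-byte char #4 = F0 9F 98 8B.
Offset 12: leading byte 0xF4 = 11110100 → 4-byte char #5 = F4 81 90 B9.
Offset 16: leading byte 0xF1 = 11110001 → 4-byte char #6 = F1 A4 BF 94.
Offset 20: leading byte 0xE0 = 11100000 → 3-byte char #7 = E0 BD 80.
Leading byte 0xE0 = 11100000 matches 1110xxxx → 3-byte sequence.
Byte 1: 0xE0 = 11100000, payload 0000 (4 bits).
Byte 2: 0xBD = 10111101 (10xxxxxx ✓), payload 111101.
Byte 3: 0x80 = 10000000 (10xxxxxx ✓), payload 000000.
Concatenate: 0000111101000000 = 0xF40 (16 bits → U+0F40).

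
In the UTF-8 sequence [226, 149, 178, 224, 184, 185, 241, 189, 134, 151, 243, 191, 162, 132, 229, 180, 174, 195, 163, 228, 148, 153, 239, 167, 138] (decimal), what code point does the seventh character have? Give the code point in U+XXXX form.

Offset 0: leading byte 0xE2 = 11100010 → 3-byte char #1 = E2 95 B2.
Offset 3: leading byte 0xE0 = 11100000 → 3-byte char #2 = E0 B8 B9.
Offset 6: leading byte 0xF1 = 11110001 → 4-byte char #3 = F1 BD 86 97.
Offset 10: leading byte 0xF3 = 11110011 → 4-byte char #4 = F3 BF A2 84.
Offset 14: leading byte 0xE5 = 11100101 → 3-byte char #5 = E5 B4 AE.
Offset 17: leading byte 0xC3 = 11000011 → 2-byte char #6 = C3 A3.
Offset 19: leading byte 0xE4 = 11100100 → 3-byte char #7 = E4 94 99.
Leading byte 0xE4 = 11100100 matches 1110xxxx → 3-byte sequence.
Byte 1: 0xE4 = 11100100, payload 0100 (4 bits).
Byte 2: 0x94 = 10010100 (10xxxxxx ✓), payload 010100.
Byte 3: 0x99 = 10011001 (10xxxxxx ✓), payload 011001.
Concatenate: 0100010100011001 = 0x4519 (16 bits → U+4519).

U+4519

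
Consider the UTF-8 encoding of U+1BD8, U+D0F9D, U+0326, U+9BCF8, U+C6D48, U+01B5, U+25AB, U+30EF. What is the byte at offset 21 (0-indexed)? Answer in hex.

U+1BD8 → 3-byte form E1 AF 98 at offsets 0–2.
U+D0F9D → 4-byte form F3 90 BE 9D at offsets 3–6.
U+0326 → 2-byte form CC A6 at offsets 7–8.
U+9BCF8 → 4-byte form F2 9B B3 B8 at offsets 9–12.
U+C6D48 → 4-byte form F3 86 B5 88 at offsets 13–16.
U+01B5 → 2-byte form C6 B5 at offsets 17–18.
U+25AB → 3-byte form E2 96 AB at offsets 19–21.
Offset 21 falls in char 7's range; it's byte 3 of E2 96 AB = 0xAB.

0xAB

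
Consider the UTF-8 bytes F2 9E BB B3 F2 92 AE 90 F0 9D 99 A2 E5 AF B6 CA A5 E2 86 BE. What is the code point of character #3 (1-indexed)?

Offset 0: leading byte 0xF2 = 11110010 → 4-byte char #1 = F2 9E BB B3.
Offset 4: leading byte 0xF2 = 11110010 → 4-byte char #2 = F2 92 AE 90.
Offset 8: leading byte 0xF0 = 11110000 → 4-byte char #3 = F0 9D 99 A2.
Leading byte 0xF0 = 11110000 matches 11110xxx → 4-byte sequence.
Byte 1: 0xF0 = 11110000, payload 000 (3 bits).
Byte 2: 0x9D = 10011101 (10xxxxxx ✓), payload 011101.
Byte 3: 0x99 = 10011001 (10xxxxxx ✓), payload 011001.
Byte 4: 0xA2 = 10100010 (10xxxxxx ✓), payload 100010.
Concatenate: 000011101011001100010 = 0x1D662 (21 bits → U+1D662).

U+1D662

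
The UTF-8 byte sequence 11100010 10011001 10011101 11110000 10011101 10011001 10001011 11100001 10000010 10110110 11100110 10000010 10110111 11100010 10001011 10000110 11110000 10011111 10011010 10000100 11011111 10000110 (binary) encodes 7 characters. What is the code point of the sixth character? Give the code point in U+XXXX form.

Offset 0: leading byte 0xE2 = 11100010 → 3-byte char #1 = E2 99 9D.
Offset 3: leading byte 0xF0 = 11110000 → 4-byte char #2 = F0 9D 99 8B.
Offset 7: leading byte 0xE1 = 11100001 → 3-byte char #3 = E1 82 B6.
Offset 10: leading byte 0xE6 = 11100110 → 3-byte char #4 = E6 82 B7.
Offset 13: leading byte 0xE2 = 11100010 → 3-byte char #5 = E2 8B 86.
Offset 16: leading byte 0xF0 = 11110000 → 4-byte char #6 = F0 9F 9A 84.
Leading byte 0xF0 = 11110000 matches 11110xxx → 4-byte sequence.
Byte 1: 0xF0 = 11110000, payload 000 (3 bits).
Byte 2: 0x9F = 10011111 (10xxxxxx ✓), payload 011111.
Byte 3: 0x9A = 10011010 (10xxxxxx ✓), payload 011010.
Byte 4: 0x84 = 10000100 (10xxxxxx ✓), payload 000100.
Concatenate: 000011111011010000100 = 0x1F684 (21 bits → U+1F684).

U+1F684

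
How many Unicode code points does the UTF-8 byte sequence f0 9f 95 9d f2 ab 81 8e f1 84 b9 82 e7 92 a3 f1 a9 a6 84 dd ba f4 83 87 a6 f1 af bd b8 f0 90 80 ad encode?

9

Byte at offset 0: 0xF0 = 11110000 → 4-byte char (#1). Advance 4.
Byte at offset 4: 0xF2 = 11110010 → 4-byte char (#2). Advance 4.
Byte at offset 8: 0xF1 = 11110001 → 4-byte char (#3). Advance 4.
Byte at offset 12: 0xE7 = 11100111 → 3-byte char (#4). Advance 3.
Byte at offset 15: 0xF1 = 11110001 → 4-byte char (#5). Advance 4.
Byte at offset 19: 0xDD = 11011101 → 2-byte char (#6). Advance 2.
Byte at offset 21: 0xF4 = 11110100 → 4-byte char (#7). Advance 4.
Byte at offset 25: 0xF1 = 11110001 → 4-byte char (#8). Advance 4.
Byte at offset 29: 0xF0 = 11110000 → 4-byte char (#9). Advance 4.
Reached end at offset 33 after 9 code points.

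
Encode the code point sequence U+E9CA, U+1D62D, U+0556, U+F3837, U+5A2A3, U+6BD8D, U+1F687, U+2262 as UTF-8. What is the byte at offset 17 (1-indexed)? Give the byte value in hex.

0xA3

1-indexed offset 17 is 0-indexed offset 16.
U+E9CA → 3-byte form EE A7 8A at offsets 0–2.
U+1D62D → 4-byte form F0 9D 98 AD at offsets 3–6.
U+0556 → 2-byte form D5 96 at offsets 7–8.
U+F3837 → 4-byte form F3 B3 A0 B7 at offsets 9–12.
U+5A2A3 → 4-byte form F1 9A 8A A3 at offsets 13–16.
Offset 16 falls in char 5's range; it's byte 4 of F1 9A 8A A3 = 0xA3.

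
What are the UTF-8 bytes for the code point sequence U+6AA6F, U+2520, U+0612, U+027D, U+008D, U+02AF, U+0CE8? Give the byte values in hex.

F1 AA A9 AF E2 94 A0 D8 92 C9 BD C2 8D CA AF E0 B3 A8

U+6AA6F: 4-byte form → F1 AA A9 AF.
U+2520: 3-byte form → E2 94 A0.
U+0612: 2-byte form → D8 92.
U+027D: 2-byte form → C9 BD.
U+008D: 2-byte form → C2 8D.
U+02AF: 2-byte form → CA AF.
U+0CE8: 3-byte form → E0 B3 A8.
Concatenated (18 bytes): F1 AA A9 AF E2 94 A0 D8 92 C9 BD C2 8D CA AF E0 B3 A8.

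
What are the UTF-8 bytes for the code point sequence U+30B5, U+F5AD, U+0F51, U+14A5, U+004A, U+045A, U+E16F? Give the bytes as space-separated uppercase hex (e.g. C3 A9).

U+30B5: 3-byte form → E3 82 B5.
U+F5AD: 3-byte form → EF 96 AD.
U+0F51: 3-byte form → E0 BD 91.
U+14A5: 3-byte form → E1 92 A5.
U+004A: 1-byte form → 4A.
U+045A: 2-byte form → D1 9A.
U+E16F: 3-byte form → EE 85 AF.
Concatenated (18 bytes): E3 82 B5 EF 96 AD E0 BD 91 E1 92 A5 4A D1 9A EE 85 AF.

E3 82 B5 EF 96 AD E0 BD 91 E1 92 A5 4A D1 9A EE 85 AF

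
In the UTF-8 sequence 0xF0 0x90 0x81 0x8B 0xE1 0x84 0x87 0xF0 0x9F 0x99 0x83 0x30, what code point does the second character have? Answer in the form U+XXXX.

Offset 0: leading byte 0xF0 = 11110000 → 4-byte char #1 = F0 90 81 8B.
Offset 4: leading byte 0xE1 = 11100001 → 3-byte char #2 = E1 84 87.
Leading byte 0xE1 = 11100001 matches 1110xxxx → 3-byte sequence.
Byte 1: 0xE1 = 11100001, payload 0001 (4 bits).
Byte 2: 0x84 = 10000100 (10xxxxxx ✓), payload 000100.
Byte 3: 0x87 = 10000111 (10xxxxxx ✓), payload 000111.
Concatenate: 0001000100000111 = 0x1107 (16 bits → U+1107).

U+1107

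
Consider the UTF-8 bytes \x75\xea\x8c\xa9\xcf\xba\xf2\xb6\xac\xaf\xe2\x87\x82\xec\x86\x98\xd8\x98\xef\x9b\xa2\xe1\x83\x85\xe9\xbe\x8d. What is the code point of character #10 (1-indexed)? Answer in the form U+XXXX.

U+9F8D

Offset 0: leading byte 0x75 = 01110101 → 1-byte char #1 = 75.
Offset 1: leading byte 0xEA = 11101010 → 3-byte char #2 = EA 8C A9.
Offset 4: leading byte 0xCF = 11001111 → 2-byte char #3 = CF BA.
Offset 6: leading byte 0xF2 = 11110010 → 4-byte char #4 = F2 B6 AC AF.
Offset 10: leading byte 0xE2 = 11100010 → 3-byte char #5 = E2 87 82.
Offset 13: leading byte 0xEC = 11101100 → 3-byte char #6 = EC 86 98.
Offset 16: leading byte 0xD8 = 11011000 → 2-byte char #7 = D8 98.
Offset 18: leading byte 0xEF = 11101111 → 3-byte char #8 = EF 9B A2.
Offset 21: leading byte 0xE1 = 11100001 → 3-byte char #9 = E1 83 85.
Offset 24: leading byte 0xE9 = 11101001 → 3-byte char #10 = E9 BE 8D.
Leading byte 0xE9 = 11101001 matches 1110xxxx → 3-byte sequence.
Byte 1: 0xE9 = 11101001, payload 1001 (4 bits).
Byte 2: 0xBE = 10111110 (10xxxxxx ✓), payload 111110.
Byte 3: 0x8D = 10001101 (10xxxxxx ✓), payload 001101.
Concatenate: 1001111110001101 = 0x9F8D (16 bits → U+9F8D).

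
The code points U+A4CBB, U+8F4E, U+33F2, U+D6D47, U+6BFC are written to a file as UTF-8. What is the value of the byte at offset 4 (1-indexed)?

1-indexed offset 4 is 0-indexed offset 3.
U+A4CBB → 4-byte form F2 A4 B2 BB at offsets 0–3.
Offset 3 falls in char 1's range; it's byte 4 of F2 A4 B2 BB = 0xBB.

0xBB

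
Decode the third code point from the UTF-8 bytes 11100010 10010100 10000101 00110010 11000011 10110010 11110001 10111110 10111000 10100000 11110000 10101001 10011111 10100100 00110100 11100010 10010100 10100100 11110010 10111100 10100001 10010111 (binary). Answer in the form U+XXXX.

U+00F2

Offset 0: leading byte 0xE2 = 11100010 → 3-byte char #1 = E2 94 85.
Offset 3: leading byte 0x32 = 00110010 → 1-byte char #2 = 32.
Offset 4: leading byte 0xC3 = 11000011 → 2-byte char #3 = C3 B2.
Leading byte 0xC3 = 11000011 matches 110xxxxx → 2-byte sequence.
Byte 1: 0xC3 = 11000011, payload 00011 (5 bits).
Byte 2: 0xB2 = 10110010 (10xxxxxx ✓), payload 110010.
Concatenate: 00011110010 = 0xF2 (11 bits → U+00F2).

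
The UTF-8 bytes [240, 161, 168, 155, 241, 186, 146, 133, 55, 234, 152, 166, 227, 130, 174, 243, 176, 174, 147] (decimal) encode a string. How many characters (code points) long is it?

Byte at offset 0: 0xF0 = 11110000 → 4-byte char (#1). Advance 4.
Byte at offset 4: 0xF1 = 11110001 → 4-byte char (#2). Advance 4.
Byte at offset 8: 0x37 = 00110111 → 1-byte char (#3). Advance 1.
Byte at offset 9: 0xEA = 11101010 → 3-byte char (#4). Advance 3.
Byte at offset 12: 0xE3 = 11100011 → 3-byte char (#5). Advance 3.
Byte at offset 15: 0xF3 = 11110011 → 4-byte char (#6). Advance 4.
Reached end at offset 19 after 6 code points.

6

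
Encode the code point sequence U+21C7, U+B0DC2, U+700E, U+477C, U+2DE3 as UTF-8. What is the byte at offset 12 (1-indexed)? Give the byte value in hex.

1-indexed offset 12 is 0-indexed offset 11.
U+21C7 → 3-byte form E2 87 87 at offsets 0–2.
U+B0DC2 → 4-byte form F2 B0 B7 82 at offsets 3–6.
U+700E → 3-byte form E7 80 8E at offsets 7–9.
U+477C → 3-byte form E4 9D BC at offsets 10–12.
Offset 11 falls in char 4's range; it's byte 2 of E4 9D BC = 0x9D.

0x9D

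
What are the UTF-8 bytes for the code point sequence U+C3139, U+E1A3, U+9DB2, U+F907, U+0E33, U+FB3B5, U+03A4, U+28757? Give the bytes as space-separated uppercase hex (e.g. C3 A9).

U+C3139: 4-byte form → F3 83 84 B9.
U+E1A3: 3-byte form → EE 86 A3.
U+9DB2: 3-byte form → E9 B6 B2.
U+F907: 3-byte form → EF A4 87.
U+0E33: 3-byte form → E0 B8 B3.
U+FB3B5: 4-byte form → F3 BB 8E B5.
U+03A4: 2-byte form → CE A4.
U+28757: 4-byte form → F0 A8 9D 97.
Concatenated (26 bytes): F3 83 84 B9 EE 86 A3 E9 B6 B2 EF A4 87 E0 B8 B3 F3 BB 8E B5 CE A4 F0 A8 9D 97.

F3 83 84 B9 EE 86 A3 E9 B6 B2 EF A4 87 E0 B8 B3 F3 BB 8E B5 CE A4 F0 A8 9D 97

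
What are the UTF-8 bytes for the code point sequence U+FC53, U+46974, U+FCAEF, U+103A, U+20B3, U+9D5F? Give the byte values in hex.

EF B1 93 F1 86 A5 B4 F3 BC AB AF E1 80 BA E2 82 B3 E9 B5 9F

U+FC53: 3-byte form → EF B1 93.
U+46974: 4-byte form → F1 86 A5 B4.
U+FCAEF: 4-byte form → F3 BC AB AF.
U+103A: 3-byte form → E1 80 BA.
U+20B3: 3-byte form → E2 82 B3.
U+9D5F: 3-byte form → E9 B5 9F.
Concatenated (20 bytes): EF B1 93 F1 86 A5 B4 F3 BC AB AF E1 80 BA E2 82 B3 E9 B5 9F.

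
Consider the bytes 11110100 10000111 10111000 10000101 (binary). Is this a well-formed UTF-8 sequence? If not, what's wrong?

valid

Leading byte 0xF4 = 11110100 → 4-byte form.
Continuation bytes 0x87=10000111, 0xB8=10111000, 0x85=10000101 all match 10xxxxxx.
Decoded value 0x107E05 is ≥ 0x10000 (shortest form) and not a surrogate.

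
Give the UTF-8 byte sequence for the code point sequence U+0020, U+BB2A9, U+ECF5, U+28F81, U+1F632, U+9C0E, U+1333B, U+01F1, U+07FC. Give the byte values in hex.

20 F2 BB 8A A9 EE B3 B5 F0 A8 BE 81 F0 9F 98 B2 E9 B0 8E F0 93 8C BB C7 B1 DF BC

U+0020: 1-byte form → 20.
U+BB2A9: 4-byte form → F2 BB 8A A9.
U+ECF5: 3-byte form → EE B3 B5.
U+28F81: 4-byte form → F0 A8 BE 81.
U+1F632: 4-byte form → F0 9F 98 B2.
U+9C0E: 3-byte form → E9 B0 8E.
U+1333B: 4-byte form → F0 93 8C BB.
U+01F1: 2-byte form → C7 B1.
U+07FC: 2-byte form → DF BC.
Concatenated (27 bytes): 20 F2 BB 8A A9 EE B3 B5 F0 A8 BE 81 F0 9F 98 B2 E9 B0 8E F0 93 8C BB C7 B1 DF BC.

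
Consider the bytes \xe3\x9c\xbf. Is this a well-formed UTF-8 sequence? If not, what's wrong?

Leading byte 0xE3 = 11100011 → 3-byte form.
Continuation bytes 0x9C=10011100, 0xBF=10111111 all match 10xxxxxx.
Decoded value 0x373F is ≥ 0x800 (shortest form) and not a surrogate.

valid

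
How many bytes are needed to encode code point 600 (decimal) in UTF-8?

U+0258 = 0x258. UTF-8 uses 1 byte below 0x80, 2 below 0x800, 3 below 0x10000, 4 up to 0x10FFFF. 0x258 is in U+0080–U+07FF → 2 bytes.

2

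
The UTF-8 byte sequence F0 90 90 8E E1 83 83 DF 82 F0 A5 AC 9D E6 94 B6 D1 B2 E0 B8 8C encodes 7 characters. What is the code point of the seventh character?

U+0E0C

Offset 0: leading byte 0xF0 = 11110000 → 4-byte char #1 = F0 90 90 8E.
Offset 4: leading byte 0xE1 = 11100001 → 3-byte char #2 = E1 83 83.
Offset 7: leading byte 0xDF = 11011111 → 2-byte char #3 = DF 82.
Offset 9: leading byte 0xF0 = 11110000 → 4-byte char #4 = F0 A5 AC 9D.
Offset 13: leading byte 0xE6 = 11100110 → 3-byte char #5 = E6 94 B6.
Offset 16: leading byte 0xD1 = 11010001 → 2-byte char #6 = D1 B2.
Offset 18: leading byte 0xE0 = 11100000 → 3-byte char #7 = E0 B8 8C.
Leading byte 0xE0 = 11100000 matches 1110xxxx → 3-byte sequence.
Byte 1: 0xE0 = 11100000, payload 0000 (4 bits).
Byte 2: 0xB8 = 10111000 (10xxxxxx ✓), payload 111000.
Byte 3: 0x8C = 10001100 (10xxxxxx ✓), payload 001100.
Concatenate: 0000111000001100 = 0xE0C (16 bits → U+0E0C).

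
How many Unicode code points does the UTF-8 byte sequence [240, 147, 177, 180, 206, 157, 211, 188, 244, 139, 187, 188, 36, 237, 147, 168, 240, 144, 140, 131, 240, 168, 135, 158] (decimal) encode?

Byte at offset 0: 0xF0 = 11110000 → 4-byte char (#1). Advance 4.
Byte at offset 4: 0xCE = 11001110 → 2-byte char (#2). Advance 2.
Byte at offset 6: 0xD3 = 11010011 → 2-byte char (#3). Advance 2.
Byte at offset 8: 0xF4 = 11110100 → 4-byte char (#4). Advance 4.
Byte at offset 12: 0x24 = 00100100 → 1-byte char (#5). Advance 1.
Byte at offset 13: 0xED = 11101101 → 3-byte char (#6). Advance 3.
Byte at offset 16: 0xF0 = 11110000 → 4-byte char (#7). Advance 4.
Byte at offset 20: 0xF0 = 11110000 → 4-byte char (#8). Advance 4.
Reached end at offset 24 after 8 code points.

8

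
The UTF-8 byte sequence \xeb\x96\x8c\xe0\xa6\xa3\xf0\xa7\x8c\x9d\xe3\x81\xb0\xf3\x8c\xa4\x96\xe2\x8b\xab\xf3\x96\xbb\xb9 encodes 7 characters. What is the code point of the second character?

Offset 0: leading byte 0xEB = 11101011 → 3-byte char #1 = EB 96 8C.
Offset 3: leading byte 0xE0 = 11100000 → 3-byte char #2 = E0 A6 A3.
Leading byte 0xE0 = 11100000 matches 1110xxxx → 3-byte sequence.
Byte 1: 0xE0 = 11100000, payload 0000 (4 bits).
Byte 2: 0xA6 = 10100110 (10xxxxxx ✓), payload 100110.
Byte 3: 0xA3 = 10100011 (10xxxxxx ✓), payload 100011.
Concatenate: 0000100110100011 = 0x9A3 (16 bits → U+09A3).

U+09A3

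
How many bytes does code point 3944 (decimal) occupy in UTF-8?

U+0F68 = 0xF68. UTF-8 uses 1 byte below 0x80, 2 below 0x800, 3 below 0x10000, 4 up to 0x10FFFF. 0xF68 is in U+0800–U+FFFF → 3 bytes.

3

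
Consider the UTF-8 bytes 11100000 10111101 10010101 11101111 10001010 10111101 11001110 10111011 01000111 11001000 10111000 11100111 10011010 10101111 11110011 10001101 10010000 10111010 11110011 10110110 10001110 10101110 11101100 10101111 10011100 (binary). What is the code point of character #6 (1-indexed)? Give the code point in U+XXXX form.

Offset 0: leading byte 0xE0 = 11100000 → 3-byte char #1 = E0 BD 95.
Offset 3: leading byte 0xEF = 11101111 → 3-byte char #2 = EF 8A BD.
Offset 6: leading byte 0xCE = 11001110 → 2-byte char #3 = CE BB.
Offset 8: leading byte 0x47 = 01000111 → 1-byte char #4 = 47.
Offset 9: leading byte 0xC8 = 11001000 → 2-byte char #5 = C8 B8.
Offset 11: leading byte 0xE7 = 11100111 → 3-byte char #6 = E7 9A AF.
Leading byte 0xE7 = 11100111 matches 1110xxxx → 3-byte sequence.
Byte 1: 0xE7 = 11100111, payload 0111 (4 bits).
Byte 2: 0x9A = 10011010 (10xxxxxx ✓), payload 011010.
Byte 3: 0xAF = 10101111 (10xxxxxx ✓), payload 101111.
Concatenate: 0111011010101111 = 0x76AF (16 bits → U+76AF).

U+76AF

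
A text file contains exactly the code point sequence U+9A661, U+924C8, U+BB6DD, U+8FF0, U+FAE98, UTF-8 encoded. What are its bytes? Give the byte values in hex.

U+9A661: 4-byte form → F2 9A 99 A1.
U+924C8: 4-byte form → F2 92 93 88.
U+BB6DD: 4-byte form → F2 BB 9B 9D.
U+8FF0: 3-byte form → E8 BF B0.
U+FAE98: 4-byte form → F3 BA BA 98.
Concatenated (19 bytes): F2 9A 99 A1 F2 92 93 88 F2 BB 9B 9D E8 BF B0 F3 BA BA 98.

F2 9A 99 A1 F2 92 93 88 F2 BB 9B 9D E8 BF B0 F3 BA BA 98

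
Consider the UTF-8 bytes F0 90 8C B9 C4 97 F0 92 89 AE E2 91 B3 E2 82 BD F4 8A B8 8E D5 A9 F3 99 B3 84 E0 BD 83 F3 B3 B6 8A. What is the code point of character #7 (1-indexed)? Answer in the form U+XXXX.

Offset 0: leading byte 0xF0 = 11110000 → 4-byte char #1 = F0 90 8C B9.
Offset 4: leading byte 0xC4 = 11000100 → 2-byte char #2 = C4 97.
Offset 6: leading byte 0xF0 = 11110000 → 4-byte char #3 = F0 92 89 AE.
Offset 10: leading byte 0xE2 = 11100010 → 3-byte char #4 = E2 91 B3.
Offset 13: leading byte 0xE2 = 11100010 → 3-byte char #5 = E2 82 BD.
Offset 16: leading byte 0xF4 = 11110100 → 4-byte char #6 = F4 8A B8 8E.
Offset 20: leading byte 0xD5 = 11010101 → 2-byte char #7 = D5 A9.
Leading byte 0xD5 = 11010101 matches 110xxxxx → 2-byte sequence.
Byte 1: 0xD5 = 11010101, payload 10101 (5 bits).
Byte 2: 0xA9 = 10101001 (10xxxxxx ✓), payload 101001.
Concatenate: 10101101001 = 0x569 (11 bits → U+0569).

U+0569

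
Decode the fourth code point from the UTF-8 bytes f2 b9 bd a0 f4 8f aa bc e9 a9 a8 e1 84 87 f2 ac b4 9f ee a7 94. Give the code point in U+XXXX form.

Offset 0: leading byte 0xF2 = 11110010 → 4-byte char #1 = F2 B9 BD A0.
Offset 4: leading byte 0xF4 = 11110100 → 4-byte char #2 = F4 8F AA BC.
Offset 8: leading byte 0xE9 = 11101001 → 3-byte char #3 = E9 A9 A8.
Offset 11: leading byte 0xE1 = 11100001 → 3-byte char #4 = E1 84 87.
Leading byte 0xE1 = 11100001 matches 1110xxxx → 3-byte sequence.
Byte 1: 0xE1 = 11100001, payload 0001 (4 bits).
Byte 2: 0x84 = 10000100 (10xxxxxx ✓), payload 000100.
Byte 3: 0x87 = 10000111 (10xxxxxx ✓), payload 000111.
Concatenate: 0001000100000111 = 0x1107 (16 bits → U+1107).

U+1107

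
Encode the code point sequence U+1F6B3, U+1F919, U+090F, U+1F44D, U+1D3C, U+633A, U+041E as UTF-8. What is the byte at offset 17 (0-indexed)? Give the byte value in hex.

0xBC

U+1F6B3 → 4-byte form F0 9F 9A B3 at offsets 0–3.
U+1F919 → 4-byte form F0 9F A4 99 at offsets 4–7.
U+090F → 3-byte form E0 A4 8F at offsets 8–10.
U+1F44D → 4-byte form F0 9F 91 8D at offsets 11–14.
U+1D3C → 3-byte form E1 B4 BC at offsets 15–17.
Offset 17 falls in char 5's range; it's byte 3 of E1 B4 BC = 0xBC.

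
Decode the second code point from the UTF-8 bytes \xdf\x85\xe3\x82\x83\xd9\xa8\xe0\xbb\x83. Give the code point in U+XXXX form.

U+3083

Offset 0: leading byte 0xDF = 11011111 → 2-byte char #1 = DF 85.
Offset 2: leading byte 0xE3 = 11100011 → 3-byte char #2 = E3 82 83.
Leading byte 0xE3 = 11100011 matches 1110xxxx → 3-byte sequence.
Byte 1: 0xE3 = 11100011, payload 0011 (4 bits).
Byte 2: 0x82 = 10000010 (10xxxxxx ✓), payload 000010.
Byte 3: 0x83 = 10000011 (10xxxxxx ✓), payload 000011.
Concatenate: 0011000010000011 = 0x3083 (16 bits → U+3083).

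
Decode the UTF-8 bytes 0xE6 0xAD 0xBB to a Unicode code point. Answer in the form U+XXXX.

Leading byte 0xE6 = 11100110 matches 1110xxxx → 3-byte sequence.
Byte 1: 0xE6 = 11100110, payload 0110 (4 bits).
Byte 2: 0xAD = 10101101 (10xxxxxx ✓), payload 101101.
Byte 3: 0xBB = 10111011 (10xxxxxx ✓), payload 111011.
Concatenate: 0110101101111011 = 0x6B7B (16 bits → U+6B7B).

U+6B7B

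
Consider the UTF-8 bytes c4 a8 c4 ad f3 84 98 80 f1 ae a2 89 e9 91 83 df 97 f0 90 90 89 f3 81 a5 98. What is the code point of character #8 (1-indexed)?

U+C1958

Offset 0: leading byte 0xC4 = 11000100 → 2-byte char #1 = C4 A8.
Offset 2: leading byte 0xC4 = 11000100 → 2-byte char #2 = C4 AD.
Offset 4: leading byte 0xF3 = 11110011 → 4-byte char #3 = F3 84 98 80.
Offset 8: leading byte 0xF1 = 11110001 → 4-byte char #4 = F1 AE A2 89.
Offset 12: leading byte 0xE9 = 11101001 → 3-byte char #5 = E9 91 83.
Offset 15: leading byte 0xDF = 11011111 → 2-byte char #6 = DF 97.
Offset 17: leading byte 0xF0 = 11110000 → 4-byte char #7 = F0 90 90 89.
Offset 21: leading byte 0xF3 = 11110011 → 4-byte char #8 = F3 81 A5 98.
Leading byte 0xF3 = 11110011 matches 11110xxx → 4-byte sequence.
Byte 1: 0xF3 = 11110011, payload 011 (3 bits).
Byte 2: 0x81 = 10000001 (10xxxxxx ✓), payload 000001.
Byte 3: 0xA5 = 10100101 (10xxxxxx ✓), payload 100101.
Byte 4: 0x98 = 10011000 (10xxxxxx ✓), payload 011000.
Concatenate: 011000001100101011000 = 0xC1958 (21 bits → U+C1958).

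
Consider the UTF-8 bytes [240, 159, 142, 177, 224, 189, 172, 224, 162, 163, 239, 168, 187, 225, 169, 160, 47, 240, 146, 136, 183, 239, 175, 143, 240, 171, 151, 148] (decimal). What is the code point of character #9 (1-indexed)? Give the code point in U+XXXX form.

Offset 0: leading byte 0xF0 = 11110000 → 4-byte char #1 = F0 9F 8E B1.
Offset 4: leading byte 0xE0 = 11100000 → 3-byte char #2 = E0 BD AC.
Offset 7: leading byte 0xE0 = 11100000 → 3-byte char #3 = E0 A2 A3.
Offset 10: leading byte 0xEF = 11101111 → 3-byte char #4 = EF A8 BB.
Offset 13: leading byte 0xE1 = 11100001 → 3-byte char #5 = E1 A9 A0.
Offset 16: leading byte 0x2F = 00101111 → 1-byte char #6 = 2F.
Offset 17: leading byte 0xF0 = 11110000 → 4-byte char #7 = F0 92 88 B7.
Offset 21: leading byte 0xEF = 11101111 → 3-byte char #8 = EF AF 8F.
Offset 24: leading byte 0xF0 = 11110000 → 4-byte char #9 = F0 AB 97 94.
Leading byte 0xF0 = 11110000 matches 11110xxx → 4-byte sequence.
Byte 1: 0xF0 = 11110000, payload 000 (3 bits).
Byte 2: 0xAB = 10101011 (10xxxxxx ✓), payload 101011.
Byte 3: 0x97 = 10010111 (10xxxxxx ✓), payload 010111.
Byte 4: 0x94 = 10010100 (10xxxxxx ✓), payload 010100.
Concatenate: 000101011010111010100 = 0x2B5D4 (21 bits → U+2B5D4).

U+2B5D4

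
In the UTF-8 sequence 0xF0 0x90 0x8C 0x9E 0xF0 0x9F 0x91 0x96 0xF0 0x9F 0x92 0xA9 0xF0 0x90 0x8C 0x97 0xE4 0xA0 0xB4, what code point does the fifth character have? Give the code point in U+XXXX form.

U+4834

Offset 0: leading byte 0xF0 = 11110000 → 4-byte char #1 = F0 90 8C 9E.
Offset 4: leading byte 0xF0 = 11110000 → 4-byte char #2 = F0 9F 91 96.
Offset 8: leading byte 0xF0 = 11110000 → 4-byte char #3 = F0 9F 92 A9.
Offset 12: leading byte 0xF0 = 11110000 → 4-byte char #4 = F0 90 8C 97.
Offset 16: leading byte 0xE4 = 11100100 → 3-byte char #5 = E4 A0 B4.
Leading byte 0xE4 = 11100100 matches 1110xxxx → 3-byte sequence.
Byte 1: 0xE4 = 11100100, payload 0100 (4 bits).
Byte 2: 0xA0 = 10100000 (10xxxxxx ✓), payload 100000.
Byte 3: 0xB4 = 10110100 (10xxxxxx ✓), payload 110100.
Concatenate: 0100100000110100 = 0x4834 (16 bits → U+4834).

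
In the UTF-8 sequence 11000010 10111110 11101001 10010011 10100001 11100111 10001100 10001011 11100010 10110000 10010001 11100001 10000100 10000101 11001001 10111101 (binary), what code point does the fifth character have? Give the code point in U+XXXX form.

Offset 0: leading byte 0xC2 = 11000010 → 2-byte char #1 = C2 BE.
Offset 2: leading byte 0xE9 = 11101001 → 3-byte char #2 = E9 93 A1.
Offset 5: leading byte 0xE7 = 11100111 → 3-byte char #3 = E7 8C 8B.
Offset 8: leading byte 0xE2 = 11100010 → 3-byte char #4 = E2 B0 91.
Offset 11: leading byte 0xE1 = 11100001 → 3-byte char #5 = E1 84 85.
Leading byte 0xE1 = 11100001 matches 1110xxxx → 3-byte sequence.
Byte 1: 0xE1 = 11100001, payload 0001 (4 bits).
Byte 2: 0x84 = 10000100 (10xxxxxx ✓), payload 000100.
Byte 3: 0x85 = 10000101 (10xxxxxx ✓), payload 000101.
Concatenate: 0001000100000101 = 0x1105 (16 bits → U+1105).

U+1105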